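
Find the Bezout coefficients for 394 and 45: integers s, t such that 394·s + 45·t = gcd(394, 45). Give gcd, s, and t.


Euclidean algorithm on (394, 45) — divide until remainder is 0:
  394 = 8 · 45 + 34
  45 = 1 · 34 + 11
  34 = 3 · 11 + 1
  11 = 11 · 1 + 0
gcd(394, 45) = 1.
Track Bezout coefficients alongside the remainders: start with r₀ = 394 = a·1 + b·0 (s = 1, t = 0) and r₁ = 45 = a·0 + b·1 (s = 0, t = 1); each new remainder r_{k+1} = r_{k-1} − q_k·r_k inherits s_{k+1} = s_{k-1} − q_k·s_k, t_{k+1} = t_{k-1} − q_k·t_k, so r_k = a·s_k + b·t_k at every step:
  q = 8: r = 34, s = 1 − 8·0 = 1, t = 0 − 8·1 = -8  (check: 394·1 + 45·(-8) = 34)
  q = 1: r = 11, s = 0 − 1·1 = -1, t = 1 − 1·(-8) = 9  (check: 394·(-1) + 45·9 = 11)
  q = 3: r = 1, s = 1 − 3·(-1) = 4, t = -8 − 3·9 = -35  (check: 394·4 + 45·(-35) = 1)
The row with r = 1 (the gcd) gives the Bezout coefficients s = 4, t = -35.
Result: 394 · (4) + 45 · (-35) = 1.

gcd(394, 45) = 1; s = 4, t = -35 (check: 394·4 + 45·(-35) = 1).


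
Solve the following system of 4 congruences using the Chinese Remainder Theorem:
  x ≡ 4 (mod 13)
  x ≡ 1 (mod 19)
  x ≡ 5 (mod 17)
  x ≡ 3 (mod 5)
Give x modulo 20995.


Product of moduli M = 13 · 19 · 17 · 5 = 20995.
Merge one congruence at a time:
  Start: x ≡ 4 (mod 13).
  Combine with x ≡ 1 (mod 19); new modulus lcm = 247.
    Write x = 4 + 13·t and substitute into x ≡ 1 (mod 19): 13·t ≡ 1 − 4 = -3 (mod 19).
    Reduce coefficients mod 19: 13·t ≡ 16 (mod 19).
    The inverse of 13 mod 19 is 3 (since 13·3 = 39 = 2·19 + 1), so t ≡ 3·16 = 48 ≡ 10 (mod 19).
    Then x = 4 + 13·10 = 134, valid modulo lcm(13, 19) = 247: x ≡ 134 (mod 247).
  Combine with x ≡ 5 (mod 17); new modulus lcm = 4199.
    Write x = 134 + 247·t and substitute into x ≡ 5 (mod 17): 247·t ≡ 5 − 134 = -129 (mod 17).
    Reduce coefficients mod 17: 9·t ≡ 7 (mod 17).
    The inverse of 9 mod 17 is 2 (since 9·2 = 18 = 1·17 + 1), so t ≡ 2·7 = 14 ≡ 14 (mod 17).
    Then x = 134 + 247·14 = 3592, valid modulo lcm(247, 17) = 4199: x ≡ 3592 (mod 4199).
  Combine with x ≡ 3 (mod 5); new modulus lcm = 20995.
    Write x = 3592 + 4199·t and substitute into x ≡ 3 (mod 5): 4199·t ≡ 3 − 3592 = -3589 (mod 5).
    Reduce coefficients mod 5: 4·t ≡ 1 (mod 5).
    The inverse of 4 mod 5 is 4 (since 4·4 = 16 = 3·5 + 1), so t ≡ 4·1 = 4 ≡ 4 (mod 5).
    Then x = 3592 + 4199·4 = 20388, valid modulo lcm(4199, 5) = 20995: x ≡ 20388 (mod 20995).
Verify against each original: 20388 mod 13 = 4, 20388 mod 19 = 1, 20388 mod 17 = 5, 20388 mod 5 = 3.

x ≡ 20388 (mod 20995).


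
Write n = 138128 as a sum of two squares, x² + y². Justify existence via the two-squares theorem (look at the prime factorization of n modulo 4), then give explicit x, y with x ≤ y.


Step 1: Factor n = 138128 = 2^4 · 89 · 97.
Step 2: Check the mod-4 condition on each prime factor: 2 = 2 (special); 89 ≡ 1 (mod 4), exponent 1; 97 ≡ 1 (mod 4), exponent 1.
All primes ≡ 3 (mod 4) appear to even exponent (or don't appear), so by the two-squares theorem n IS expressible as a sum of two squares.
Step 3: Build a representation. Group n = k² · m with k = 4 and m = 89 · 97 = 8633 (a product of primes ≡ 1 (mod 4)); a representation of m scales to one of n via (k·x)² + (k·y)² = k²(x² + y²). Each prime p ≡ 1 (mod 4) is itself a sum of two squares; find a² by testing p − a² for a perfect square:
  89: 89 − 1² = 88, 89 − 2² = 85, 89 − 3² = 80, 89 − 4² = 73, 89 − 5² = 64 = 8² ⇒ 89 = 5² + 8².
  97: 97 − 1² = 96, 97 − 2² = 93, 97 − 3² = 88, 97 − 4² = 81 = 9² ⇒ 97 = 4² + 9².
  Combine using the Brahmagupta–Fibonacci identity (a² + b²)(c² + d²) = (ac − bd)² + (ad + bc)² = (ac + bd)² + (ad − bc)²:
  89 · 97 = 8633: from (5² + 8²)(4² + 9²), take (5·4 − 8·9, 5·9 + 8·4) = (20 − 72, 45 + 32) = (-52, 77); dropping signs (only squares matter) gives (52, 77); check 52² + 77² = 2704 + 5929 = 8633 ✓.
  Scale by k = 4: (4·52, 4·77) = (208, 308).
Step 4: Order so x ≤ y and verify: 208² + 308² = 43264 + 94864 = 138128 = n. ✓

n = 138128 = 208² + 308² (one valid representation with x ≤ y).


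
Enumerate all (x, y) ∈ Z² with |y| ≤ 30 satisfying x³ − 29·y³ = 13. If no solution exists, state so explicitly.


The equation is x³ - 29y³ = 13. For fixed y, x³ = 29·y³ + 13, so a solution requires the RHS to be a perfect cube.
Strategy: iterate y from -30 to 30, compute RHS = 29·y³ + 13, and check whether it is a (positive or negative) perfect cube.
Check small values of y:
  y = 0: RHS = 13 is not a perfect cube.
  y = 1: RHS = 42 is not a perfect cube.
  y = -1: RHS = -16 is not a perfect cube.
  y = 2: RHS = 245 is not a perfect cube.
  y = -2: RHS = -219 is not a perfect cube.
  y = 3: RHS = 796 is not a perfect cube.
  y = -3: RHS = -770 is not a perfect cube.
Continuing the search up to |y| = 30 finds no solutions either.
No (x, y) in the scanned range satisfies the equation.

No integer solutions with |y| ≤ 30.


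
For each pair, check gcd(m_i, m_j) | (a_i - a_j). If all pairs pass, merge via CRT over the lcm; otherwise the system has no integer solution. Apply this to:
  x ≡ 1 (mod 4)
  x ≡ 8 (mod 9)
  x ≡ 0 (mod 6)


Moduli 4, 9, 6 are not pairwise coprime, so CRT works modulo lcm(m_i) when all pairwise compatibility conditions hold.
Pairwise compatibility: gcd(m_i, m_j) must divide a_i - a_j for every pair.
Merge one congruence at a time:
  Start: x ≡ 1 (mod 4).
  Combine with x ≡ 8 (mod 9): gcd(4, 9) = 1; 8 - 1 = 7, which IS divisible by 1, so compatible.
    Write x = 1 + 4·t and substitute into x ≡ 8 (mod 9): 4·t ≡ 8 − 1 = 7 (mod 9).
    The inverse of 4 mod 9 is 7 (since 4·7 = 28 = 3·9 + 1), so t ≡ 7·7 = 49 ≡ 4 (mod 9).
    Then x = 1 + 4·4 = 17, valid modulo lcm(4, 9) = 36: x ≡ 17 (mod 36).
  Combine with x ≡ 0 (mod 6): gcd(36, 6) = 6, and 0 - 17 = -17 is NOT divisible by 6.
    ⇒ system is inconsistent (no integer solution).

No solution (the system is inconsistent).


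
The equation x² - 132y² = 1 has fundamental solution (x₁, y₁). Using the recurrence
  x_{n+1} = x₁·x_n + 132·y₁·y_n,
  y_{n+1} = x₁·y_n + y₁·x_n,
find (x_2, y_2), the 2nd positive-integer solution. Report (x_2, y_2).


Step 1: Find the fundamental solution (x₁, y₁) of x² - 132y² = 1.
  Expand √132 as a continued fraction. a₀ = ⌊√132⌋ = 11; iterate m_{k+1} = d_k·a_k − m_k, d_{k+1} = (132 − m_{k+1}²)/d_k, a_{k+1} = ⌊(a₀ + m_{k+1})/d_{k+1}⌋ (starting m₀ = 0, d₀ = 1), with convergents p_k = a_k·p_{k-1} + p_{k-2}, q_k = a_k·q_{k-1} + q_{k-2} (p₋₁ = 1, q₋₁ = 0):
  k = 0: a₀ = 11; p₀/q₀ = 11/1; p₀² − 132·q₀² = 121 − 132 = -11.
  k = 1: m = 11, d = 11, a = ⌊(11 + 11)/11⌋ = 2; p/q = (2·11 + 1)/(2·1 + 0) = 23/2; p² − 132·q² = 529 − 528 = 1.
  The first convergent with p² − 132·q² = 1 gives the fundamental solution (x₁, y₁) = (23, 2).
Step 2: Apply the recurrence (x_{n+1}, y_{n+1}) = (x₁x_n + 132y₁y_n, x₁y_n + y₁x_n) repeatedly.
  From (x_1, y_1) = (23, 2): x_2 = 23·23 + 132·2·2 = 1057; y_2 = 23·2 + 2·23 = 92.
Step 3: Verify x_2² - 132·y_2² = 1117249 - 1117248 = 1 (should be 1). ✓

(x_1, y_1) = (23, 2); (x_2, y_2) = (1057, 92).


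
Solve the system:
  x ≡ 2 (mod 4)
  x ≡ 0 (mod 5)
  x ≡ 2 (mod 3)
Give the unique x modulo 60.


Moduli 4, 5, 3 are pairwise coprime; by CRT there is a unique solution modulo M = 4 · 5 · 3 = 60.
Solve pairwise, accumulating the modulus:
  Start with x ≡ 2 (mod 4).
  Combine with x ≡ 0 (mod 5): since gcd(4, 5) = 1, we get a unique residue mod 20.
    Write x = 2 + 4·t and substitute into x ≡ 0 (mod 5): 4·t ≡ 0 − 2 = -2 (mod 5).
    Reduce coefficients mod 5: 4·t ≡ 3 (mod 5).
    The inverse of 4 mod 5 is 4 (since 4·4 = 16 = 3·5 + 1), so t ≡ 4·3 = 12 ≡ 2 (mod 5).
    Then x = 2 + 4·2 = 10, valid modulo lcm(4, 5) = 20: x ≡ 10 (mod 20).
  Combine with x ≡ 2 (mod 3): since gcd(20, 3) = 1, we get a unique residue mod 60.
    Write x = 10 + 20·t and substitute into x ≡ 2 (mod 3): 20·t ≡ 2 − 10 = -8 (mod 3).
    Reduce coefficients mod 3: 2·t ≡ 1 (mod 3).
    The inverse of 2 mod 3 is 2 (since 2·2 = 4 = 1·3 + 1), so t ≡ 2·1 = 2 ≡ 2 (mod 3).
    Then x = 10 + 20·2 = 50, valid modulo lcm(20, 3) = 60: x ≡ 50 (mod 60).
Verify: 50 mod 4 = 2 ✓, 50 mod 5 = 0 ✓, 50 mod 3 = 2 ✓.

x ≡ 50 (mod 60).


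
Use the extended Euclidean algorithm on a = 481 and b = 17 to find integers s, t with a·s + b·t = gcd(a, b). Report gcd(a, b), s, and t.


Euclidean algorithm on (481, 17) — divide until remainder is 0:
  481 = 28 · 17 + 5
  17 = 3 · 5 + 2
  5 = 2 · 2 + 1
  2 = 2 · 1 + 0
gcd(481, 17) = 1.
Track Bezout coefficients alongside the remainders: start with r₀ = 481 = a·1 + b·0 (s = 1, t = 0) and r₁ = 17 = a·0 + b·1 (s = 0, t = 1); each new remainder r_{k+1} = r_{k-1} − q_k·r_k inherits s_{k+1} = s_{k-1} − q_k·s_k, t_{k+1} = t_{k-1} − q_k·t_k, so r_k = a·s_k + b·t_k at every step:
  q = 28: r = 5, s = 1 − 28·0 = 1, t = 0 − 28·1 = -28  (check: 481·1 + 17·(-28) = 5)
  q = 3: r = 2, s = 0 − 3·1 = -3, t = 1 − 3·(-28) = 85  (check: 481·(-3) + 17·85 = 2)
  q = 2: r = 1, s = 1 − 2·(-3) = 7, t = -28 − 2·85 = -198  (check: 481·7 + 17·(-198) = 1)
The row with r = 1 (the gcd) gives the Bezout coefficients s = 7, t = -198.
Result: 481 · (7) + 17 · (-198) = 1.

gcd(481, 17) = 1; s = 7, t = -198 (check: 481·7 + 17·(-198) = 1).


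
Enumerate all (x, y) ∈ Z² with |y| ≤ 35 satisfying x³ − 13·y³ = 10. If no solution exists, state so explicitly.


The equation is x³ - 13y³ = 10. For fixed y, x³ = 13·y³ + 10, so a solution requires the RHS to be a perfect cube.
Strategy: iterate y from -35 to 35, compute RHS = 13·y³ + 10, and check whether it is a (positive or negative) perfect cube.
Check small values of y:
  y = 0: RHS = 10 is not a perfect cube.
  y = 1: RHS = 23 is not a perfect cube.
  y = -1: RHS = -3 is not a perfect cube.
  y = 2: RHS = 114 is not a perfect cube.
  y = -2: RHS = -94 is not a perfect cube.
  y = 3: RHS = 361 is not a perfect cube.
  y = -3: RHS = -341 is not a perfect cube.
Continuing the search up to |y| = 35 finds no solutions either.
No (x, y) in the scanned range satisfies the equation.

No integer solutions with |y| ≤ 35.


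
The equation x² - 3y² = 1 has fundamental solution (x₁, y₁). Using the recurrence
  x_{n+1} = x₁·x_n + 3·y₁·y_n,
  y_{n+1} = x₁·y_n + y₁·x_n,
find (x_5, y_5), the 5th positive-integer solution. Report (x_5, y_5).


Step 1: Find the fundamental solution (x₁, y₁) of x² - 3y² = 1.
  Expand √3 as a continued fraction. a₀ = ⌊√3⌋ = 1; iterate m_{k+1} = d_k·a_k − m_k, d_{k+1} = (3 − m_{k+1}²)/d_k, a_{k+1} = ⌊(a₀ + m_{k+1})/d_{k+1}⌋ (starting m₀ = 0, d₀ = 1), with convergents p_k = a_k·p_{k-1} + p_{k-2}, q_k = a_k·q_{k-1} + q_{k-2} (p₋₁ = 1, q₋₁ = 0):
  k = 0: a₀ = 1; p₀/q₀ = 1/1; p₀² − 3·q₀² = 1 − 3 = -2.
  k = 1: m = 1, d = 2, a = ⌊(1 + 1)/2⌋ = 1; p/q = (1·1 + 1)/(1·1 + 0) = 2/1; p² − 3·q² = 4 − 3 = 1.
  The first convergent with p² − 3·q² = 1 gives the fundamental solution (x₁, y₁) = (2, 1).
Step 2: Apply the recurrence (x_{n+1}, y_{n+1}) = (x₁x_n + 3y₁y_n, x₁y_n + y₁x_n) repeatedly.
  From (x_1, y_1) = (2, 1): x_2 = 2·2 + 3·1·1 = 7; y_2 = 2·1 + 1·2 = 4.
  From (x_2, y_2) = (7, 4): x_3 = 2·7 + 3·1·4 = 26; y_3 = 2·4 + 1·7 = 15.
  From (x_3, y_3) = (26, 15): x_4 = 2·26 + 3·1·15 = 97; y_4 = 2·15 + 1·26 = 56.
  From (x_4, y_4) = (97, 56): x_5 = 2·97 + 3·1·56 = 362; y_5 = 2·56 + 1·97 = 209.
Step 3: Verify x_5² - 3·y_5² = 131044 - 131043 = 1 (should be 1). ✓

(x_1, y_1) = (2, 1); (x_5, y_5) = (362, 209).


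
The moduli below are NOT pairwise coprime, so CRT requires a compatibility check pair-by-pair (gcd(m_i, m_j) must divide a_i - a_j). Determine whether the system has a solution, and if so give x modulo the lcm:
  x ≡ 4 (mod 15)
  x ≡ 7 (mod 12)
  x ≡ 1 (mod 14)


Moduli 15, 12, 14 are not pairwise coprime, so CRT works modulo lcm(m_i) when all pairwise compatibility conditions hold.
Pairwise compatibility: gcd(m_i, m_j) must divide a_i - a_j for every pair.
Merge one congruence at a time:
  Start: x ≡ 4 (mod 15).
  Combine with x ≡ 7 (mod 12): gcd(15, 12) = 3; 7 - 4 = 3, which IS divisible by 3, so compatible.
    Write x = 4 + 15·t and substitute into x ≡ 7 (mod 12): 15·t ≡ 7 − 4 = 3 (mod 12).
    Divide the congruence (and modulus) by g = 3: 5·t ≡ 1 (mod 4).
    Reduce coefficients mod 4: 1·t ≡ 1 (mod 4).
    So t ≡ 1 (mod 4).
    Then x = 4 + 15·1 = 19, valid modulo lcm(15, 12) = 60: x ≡ 19 (mod 60).
  Combine with x ≡ 1 (mod 14): gcd(60, 14) = 2; 1 - 19 = -18, which IS divisible by 2, so compatible.
    Write x = 19 + 60·t and substitute into x ≡ 1 (mod 14): 60·t ≡ 1 − 19 = -18 (mod 14).
    Divide the congruence (and modulus) by g = 2: 30·t ≡ -9 (mod 7).
    Reduce coefficients mod 7: 2·t ≡ 5 (mod 7).
    The inverse of 2 mod 7 is 4 (since 2·4 = 8 = 1·7 + 1), so t ≡ 4·5 = 20 ≡ 6 (mod 7).
    Then x = 19 + 60·6 = 379, valid modulo lcm(60, 14) = 420: x ≡ 379 (mod 420).
Verify: 379 mod 15 = 4, 379 mod 12 = 7, 379 mod 14 = 1.

x ≡ 379 (mod 420).


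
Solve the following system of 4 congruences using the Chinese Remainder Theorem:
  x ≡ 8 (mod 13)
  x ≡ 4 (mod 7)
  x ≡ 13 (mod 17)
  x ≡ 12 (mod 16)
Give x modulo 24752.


Product of moduli M = 13 · 7 · 17 · 16 = 24752.
Merge one congruence at a time:
  Start: x ≡ 8 (mod 13).
  Combine with x ≡ 4 (mod 7); new modulus lcm = 91.
    Write x = 8 + 13·t and substitute into x ≡ 4 (mod 7): 13·t ≡ 4 − 8 = -4 (mod 7).
    Reduce coefficients mod 7: 6·t ≡ 3 (mod 7).
    The inverse of 6 mod 7 is 6 (since 6·6 = 36 = 5·7 + 1), so t ≡ 6·3 = 18 ≡ 4 (mod 7).
    Then x = 8 + 13·4 = 60, valid modulo lcm(13, 7) = 91: x ≡ 60 (mod 91).
  Combine with x ≡ 13 (mod 17); new modulus lcm = 1547.
    Write x = 60 + 91·t and substitute into x ≡ 13 (mod 17): 91·t ≡ 13 − 60 = -47 (mod 17).
    Reduce coefficients mod 17: 6·t ≡ 4 (mod 17).
    The inverse of 6 mod 17 is 3 (since 6·3 = 18 = 1·17 + 1), so t ≡ 3·4 = 12 ≡ 12 (mod 17).
    Then x = 60 + 91·12 = 1152, valid modulo lcm(91, 17) = 1547: x ≡ 1152 (mod 1547).
  Combine with x ≡ 12 (mod 16); new modulus lcm = 24752.
    Write x = 1152 + 1547·t and substitute into x ≡ 12 (mod 16): 1547·t ≡ 12 − 1152 = -1140 (mod 16).
    Reduce coefficients mod 16: 11·t ≡ 12 (mod 16).
    The inverse of 11 mod 16 is 3 (since 11·3 = 33 = 2·16 + 1), so t ≡ 3·12 = 36 ≡ 4 (mod 16).
    Then x = 1152 + 1547·4 = 7340, valid modulo lcm(1547, 16) = 24752: x ≡ 7340 (mod 24752).
Verify against each original: 7340 mod 13 = 8, 7340 mod 7 = 4, 7340 mod 17 = 13, 7340 mod 16 = 12.

x ≡ 7340 (mod 24752).


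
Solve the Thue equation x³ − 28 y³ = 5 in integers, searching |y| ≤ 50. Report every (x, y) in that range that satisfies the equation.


The equation is x³ - 28y³ = 5. For fixed y, x³ = 28·y³ + 5, so a solution requires the RHS to be a perfect cube.
Strategy: iterate y from -50 to 50, compute RHS = 28·y³ + 5, and check whether it is a (positive or negative) perfect cube.
Check small values of y:
  y = 0: RHS = 5 is not a perfect cube.
  y = 1: RHS = 33 is not a perfect cube.
  y = -1: RHS = -23 is not a perfect cube.
  y = 2: RHS = 229 is not a perfect cube.
  y = -2: RHS = -219 is not a perfect cube.
  y = 3: RHS = 761 is not a perfect cube.
  y = -3: RHS = -751 is not a perfect cube.
Continuing the search up to |y| = 50 finds no solutions either.
No (x, y) in the scanned range satisfies the equation.

No integer solutions with |y| ≤ 50.


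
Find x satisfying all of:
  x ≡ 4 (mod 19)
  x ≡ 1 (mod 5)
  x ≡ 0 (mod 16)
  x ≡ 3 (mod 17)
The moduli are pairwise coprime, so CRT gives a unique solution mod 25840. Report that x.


Product of moduli M = 19 · 5 · 16 · 17 = 25840.
Merge one congruence at a time:
  Start: x ≡ 4 (mod 19).
  Combine with x ≡ 1 (mod 5); new modulus lcm = 95.
    Write x = 4 + 19·t and substitute into x ≡ 1 (mod 5): 19·t ≡ 1 − 4 = -3 (mod 5).
    Reduce coefficients mod 5: 4·t ≡ 2 (mod 5).
    The inverse of 4 mod 5 is 4 (since 4·4 = 16 = 3·5 + 1), so t ≡ 4·2 = 8 ≡ 3 (mod 5).
    Then x = 4 + 19·3 = 61, valid modulo lcm(19, 5) = 95: x ≡ 61 (mod 95).
  Combine with x ≡ 0 (mod 16); new modulus lcm = 1520.
    Write x = 61 + 95·t and substitute into x ≡ 0 (mod 16): 95·t ≡ 0 − 61 = -61 (mod 16).
    Reduce coefficients mod 16: 15·t ≡ 3 (mod 16).
    The inverse of 15 mod 16 is 15 (since 15·15 = 225 = 14·16 + 1), so t ≡ 15·3 = 45 ≡ 13 (mod 16).
    Then x = 61 + 95·13 = 1296, valid modulo lcm(95, 16) = 1520: x ≡ 1296 (mod 1520).
  Combine with x ≡ 3 (mod 17); new modulus lcm = 25840.
    Write x = 1296 + 1520·t and substitute into x ≡ 3 (mod 17): 1520·t ≡ 3 − 1296 = -1293 (mod 17).
    Reduce coefficients mod 17: 7·t ≡ 16 (mod 17).
    The inverse of 7 mod 17 is 5 (since 7·5 = 35 = 2·17 + 1), so t ≡ 5·16 = 80 ≡ 12 (mod 17).
    Then x = 1296 + 1520·12 = 19536, valid modulo lcm(1520, 17) = 25840: x ≡ 19536 (mod 25840).
Verify against each original: 19536 mod 19 = 4, 19536 mod 5 = 1, 19536 mod 16 = 0, 19536 mod 17 = 3.

x ≡ 19536 (mod 25840).


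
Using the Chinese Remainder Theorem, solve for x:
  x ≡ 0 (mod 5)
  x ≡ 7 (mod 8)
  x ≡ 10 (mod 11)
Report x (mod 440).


Moduli 5, 8, 11 are pairwise coprime; by CRT there is a unique solution modulo M = 5 · 8 · 11 = 440.
Solve pairwise, accumulating the modulus:
  Start with x ≡ 0 (mod 5).
  Combine with x ≡ 7 (mod 8): since gcd(5, 8) = 1, we get a unique residue mod 40.
    Write x = 0 + 5·t and substitute into x ≡ 7 (mod 8): 5·t ≡ 7 − 0 = 7 (mod 8).
    The inverse of 5 mod 8 is 5 (since 5·5 = 25 = 3·8 + 1), so t ≡ 5·7 = 35 ≡ 3 (mod 8).
    Then x = 0 + 5·3 = 15, valid modulo lcm(5, 8) = 40: x ≡ 15 (mod 40).
  Combine with x ≡ 10 (mod 11): since gcd(40, 11) = 1, we get a unique residue mod 440.
    Write x = 15 + 40·t and substitute into x ≡ 10 (mod 11): 40·t ≡ 10 − 15 = -5 (mod 11).
    Reduce coefficients mod 11: 7·t ≡ 6 (mod 11).
    The inverse of 7 mod 11 is 8 (since 7·8 = 56 = 5·11 + 1), so t ≡ 8·6 = 48 ≡ 4 (mod 11).
    Then x = 15 + 40·4 = 175, valid modulo lcm(40, 11) = 440: x ≡ 175 (mod 440).
Verify: 175 mod 5 = 0 ✓, 175 mod 8 = 7 ✓, 175 mod 11 = 10 ✓.

x ≡ 175 (mod 440).


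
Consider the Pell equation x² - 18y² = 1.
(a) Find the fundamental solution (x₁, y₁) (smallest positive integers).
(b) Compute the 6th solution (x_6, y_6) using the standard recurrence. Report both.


Step 1: Find the fundamental solution (x₁, y₁) of x² - 18y² = 1.
  Expand √18 as a continued fraction. a₀ = ⌊√18⌋ = 4; iterate m_{k+1} = d_k·a_k − m_k, d_{k+1} = (18 − m_{k+1}²)/d_k, a_{k+1} = ⌊(a₀ + m_{k+1})/d_{k+1}⌋ (starting m₀ = 0, d₀ = 1), with convergents p_k = a_k·p_{k-1} + p_{k-2}, q_k = a_k·q_{k-1} + q_{k-2} (p₋₁ = 1, q₋₁ = 0):
  k = 0: a₀ = 4; p₀/q₀ = 4/1; p₀² − 18·q₀² = 16 − 18 = -2.
  k = 1: m = 4, d = 2, a = ⌊(4 + 4)/2⌋ = 4; p/q = (4·4 + 1)/(4·1 + 0) = 17/4; p² − 18·q² = 289 − 288 = 1.
  The first convergent with p² − 18·q² = 1 gives the fundamental solution (x₁, y₁) = (17, 4).
Step 2: Apply the recurrence (x_{n+1}, y_{n+1}) = (x₁x_n + 18y₁y_n, x₁y_n + y₁x_n) repeatedly.
  From (x_1, y_1) = (17, 4): x_2 = 17·17 + 18·4·4 = 577; y_2 = 17·4 + 4·17 = 136.
  From (x_2, y_2) = (577, 136): x_3 = 17·577 + 18·4·136 = 19601; y_3 = 17·136 + 4·577 = 4620.
  From (x_3, y_3) = (19601, 4620): x_4 = 17·19601 + 18·4·4620 = 665857; y_4 = 17·4620 + 4·19601 = 156944.
  From (x_4, y_4) = (665857, 156944): x_5 = 17·665857 + 18·4·156944 = 22619537; y_5 = 17·156944 + 4·665857 = 5331476.
  From (x_5, y_5) = (22619537, 5331476): x_6 = 17·22619537 + 18·4·5331476 = 768398401; y_6 = 17·5331476 + 4·22619537 = 181113240.
Step 3: Verify x_6² - 18·y_6² = 590436102659356801 - 590436102659356800 = 1 (should be 1). ✓

(x_1, y_1) = (17, 4); (x_6, y_6) = (768398401, 181113240).


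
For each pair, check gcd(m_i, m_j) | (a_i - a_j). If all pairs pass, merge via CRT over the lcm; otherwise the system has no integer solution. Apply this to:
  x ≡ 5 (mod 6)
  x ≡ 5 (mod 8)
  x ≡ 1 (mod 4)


Moduli 6, 8, 4 are not pairwise coprime, so CRT works modulo lcm(m_i) when all pairwise compatibility conditions hold.
Pairwise compatibility: gcd(m_i, m_j) must divide a_i - a_j for every pair.
Merge one congruence at a time:
  Start: x ≡ 5 (mod 6).
  Combine with x ≡ 5 (mod 8): gcd(6, 8) = 2; 5 - 5 = 0, which IS divisible by 2, so compatible.
    Write x = 5 + 6·t and substitute into x ≡ 5 (mod 8): 6·t ≡ 5 − 5 = 0 (mod 8).
    Divide the congruence (and modulus) by g = 2: 3·t ≡ 0 (mod 4).
    The inverse of 3 mod 4 is 3 (since 3·3 = 9 = 2·4 + 1), so t ≡ 3·0 = 0 ≡ 0 (mod 4).
    Then x = 5 + 6·0 = 5, valid modulo lcm(6, 8) = 24: x ≡ 5 (mod 24).
  Combine with x ≡ 1 (mod 4): gcd(24, 4) = 4; 1 - 5 = -4, which IS divisible by 4, so compatible.
    Write x = 5 + 24·t and substitute into x ≡ 1 (mod 4): 24·t ≡ 1 − 5 = -4 (mod 4).
    Divide the congruence (and modulus) by g = 4: 6·t ≡ -1 (mod 1).
    Modulo 1 every t works; take t = 0.
    Then x = 5 + 24·0 = 5, valid modulo lcm(24, 4) = 24: x ≡ 5 (mod 24).
Verify: 5 mod 6 = 5, 5 mod 8 = 5, 5 mod 4 = 1.

x ≡ 5 (mod 24).


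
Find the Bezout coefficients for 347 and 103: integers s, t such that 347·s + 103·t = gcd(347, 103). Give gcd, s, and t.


Euclidean algorithm on (347, 103) — divide until remainder is 0:
  347 = 3 · 103 + 38
  103 = 2 · 38 + 27
  38 = 1 · 27 + 11
  27 = 2 · 11 + 5
  11 = 2 · 5 + 1
  5 = 5 · 1 + 0
gcd(347, 103) = 1.
Track Bezout coefficients alongside the remainders: start with r₀ = 347 = a·1 + b·0 (s = 1, t = 0) and r₁ = 103 = a·0 + b·1 (s = 0, t = 1); each new remainder r_{k+1} = r_{k-1} − q_k·r_k inherits s_{k+1} = s_{k-1} − q_k·s_k, t_{k+1} = t_{k-1} − q_k·t_k, so r_k = a·s_k + b·t_k at every step:
  q = 3: r = 38, s = 1 − 3·0 = 1, t = 0 − 3·1 = -3  (check: 347·1 + 103·(-3) = 38)
  q = 2: r = 27, s = 0 − 2·1 = -2, t = 1 − 2·(-3) = 7  (check: 347·(-2) + 103·7 = 27)
  q = 1: r = 11, s = 1 − 1·(-2) = 3, t = -3 − 1·7 = -10  (check: 347·3 + 103·(-10) = 11)
  q = 2: r = 5, s = -2 − 2·3 = -8, t = 7 − 2·(-10) = 27  (check: 347·(-8) + 103·27 = 5)
  q = 2: r = 1, s = 3 − 2·(-8) = 19, t = -10 − 2·27 = -64  (check: 347·19 + 103·(-64) = 1)
The row with r = 1 (the gcd) gives the Bezout coefficients s = 19, t = -64.
Result: 347 · (19) + 103 · (-64) = 1.

gcd(347, 103) = 1; s = 19, t = -64 (check: 347·19 + 103·(-64) = 1).


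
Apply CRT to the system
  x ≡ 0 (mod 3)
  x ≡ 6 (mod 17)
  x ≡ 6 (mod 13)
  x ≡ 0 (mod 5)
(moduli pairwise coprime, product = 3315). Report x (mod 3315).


Product of moduli M = 3 · 17 · 13 · 5 = 3315.
Merge one congruence at a time:
  Start: x ≡ 0 (mod 3).
  Combine with x ≡ 6 (mod 17); new modulus lcm = 51.
    Write x = 0 + 3·t and substitute into x ≡ 6 (mod 17): 3·t ≡ 6 − 0 = 6 (mod 17).
    The inverse of 3 mod 17 is 6 (since 3·6 = 18 = 1·17 + 1), so t ≡ 6·6 = 36 ≡ 2 (mod 17).
    Then x = 0 + 3·2 = 6, valid modulo lcm(3, 17) = 51: x ≡ 6 (mod 51).
  Combine with x ≡ 6 (mod 13); new modulus lcm = 663.
    Write x = 6 + 51·t and substitute into x ≡ 6 (mod 13): 51·t ≡ 6 − 6 = 0 (mod 13).
    Reduce coefficients mod 13: 12·t ≡ 0 (mod 13).
    The inverse of 12 mod 13 is 12 (since 12·12 = 144 = 11·13 + 1), so t ≡ 12·0 = 0 ≡ 0 (mod 13).
    Then x = 6 + 51·0 = 6, valid modulo lcm(51, 13) = 663: x ≡ 6 (mod 663).
  Combine with x ≡ 0 (mod 5); new modulus lcm = 3315.
    Write x = 6 + 663·t and substitute into x ≡ 0 (mod 5): 663·t ≡ 0 − 6 = -6 (mod 5).
    Reduce coefficients mod 5: 3·t ≡ 4 (mod 5).
    The inverse of 3 mod 5 is 2 (since 3·2 = 6 = 1·5 + 1), so t ≡ 2·4 = 8 ≡ 3 (mod 5).
    Then x = 6 + 663·3 = 1995, valid modulo lcm(663, 5) = 3315: x ≡ 1995 (mod 3315).
Verify against each original: 1995 mod 3 = 0, 1995 mod 17 = 6, 1995 mod 13 = 6, 1995 mod 5 = 0.

x ≡ 1995 (mod 3315).


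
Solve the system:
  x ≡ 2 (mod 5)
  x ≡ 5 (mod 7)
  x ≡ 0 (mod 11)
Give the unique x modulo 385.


Moduli 5, 7, 11 are pairwise coprime; by CRT there is a unique solution modulo M = 5 · 7 · 11 = 385.
Solve pairwise, accumulating the modulus:
  Start with x ≡ 2 (mod 5).
  Combine with x ≡ 5 (mod 7): since gcd(5, 7) = 1, we get a unique residue mod 35.
    Write x = 2 + 5·t and substitute into x ≡ 5 (mod 7): 5·t ≡ 5 − 2 = 3 (mod 7).
    The inverse of 5 mod 7 is 3 (since 5·3 = 15 = 2·7 + 1), so t ≡ 3·3 = 9 ≡ 2 (mod 7).
    Then x = 2 + 5·2 = 12, valid modulo lcm(5, 7) = 35: x ≡ 12 (mod 35).
  Combine with x ≡ 0 (mod 11): since gcd(35, 11) = 1, we get a unique residue mod 385.
    Write x = 12 + 35·t and substitute into x ≡ 0 (mod 11): 35·t ≡ 0 − 12 = -12 (mod 11).
    Reduce coefficients mod 11: 2·t ≡ 10 (mod 11).
    The inverse of 2 mod 11 is 6 (since 2·6 = 12 = 1·11 + 1), so t ≡ 6·10 = 60 ≡ 5 (mod 11).
    Then x = 12 + 35·5 = 187, valid modulo lcm(35, 11) = 385: x ≡ 187 (mod 385).
Verify: 187 mod 5 = 2 ✓, 187 mod 7 = 5 ✓, 187 mod 11 = 0 ✓.

x ≡ 187 (mod 385).


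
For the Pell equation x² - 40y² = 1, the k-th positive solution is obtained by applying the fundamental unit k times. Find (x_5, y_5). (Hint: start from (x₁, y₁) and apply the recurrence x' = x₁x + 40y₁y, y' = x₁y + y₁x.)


Step 1: Find the fundamental solution (x₁, y₁) of x² - 40y² = 1.
  Expand √40 as a continued fraction. a₀ = ⌊√40⌋ = 6; iterate m_{k+1} = d_k·a_k − m_k, d_{k+1} = (40 − m_{k+1}²)/d_k, a_{k+1} = ⌊(a₀ + m_{k+1})/d_{k+1}⌋ (starting m₀ = 0, d₀ = 1), with convergents p_k = a_k·p_{k-1} + p_{k-2}, q_k = a_k·q_{k-1} + q_{k-2} (p₋₁ = 1, q₋₁ = 0):
  k = 0: a₀ = 6; p₀/q₀ = 6/1; p₀² − 40·q₀² = 36 − 40 = -4.
  k = 1: m = 6, d = 4, a = ⌊(6 + 6)/4⌋ = 3; p/q = (3·6 + 1)/(3·1 + 0) = 19/3; p² − 40·q² = 361 − 360 = 1.
  The first convergent with p² − 40·q² = 1 gives the fundamental solution (x₁, y₁) = (19, 3).
Step 2: Apply the recurrence (x_{n+1}, y_{n+1}) = (x₁x_n + 40y₁y_n, x₁y_n + y₁x_n) repeatedly.
  From (x_1, y_1) = (19, 3): x_2 = 19·19 + 40·3·3 = 721; y_2 = 19·3 + 3·19 = 114.
  From (x_2, y_2) = (721, 114): x_3 = 19·721 + 40·3·114 = 27379; y_3 = 19·114 + 3·721 = 4329.
  From (x_3, y_3) = (27379, 4329): x_4 = 19·27379 + 40·3·4329 = 1039681; y_4 = 19·4329 + 3·27379 = 164388.
  From (x_4, y_4) = (1039681, 164388): x_5 = 19·1039681 + 40·3·164388 = 39480499; y_5 = 19·164388 + 3·1039681 = 6242415.
Step 3: Verify x_5² - 40·y_5² = 1558709801289001 - 1558709801289000 = 1 (should be 1). ✓

(x_1, y_1) = (19, 3); (x_5, y_5) = (39480499, 6242415).


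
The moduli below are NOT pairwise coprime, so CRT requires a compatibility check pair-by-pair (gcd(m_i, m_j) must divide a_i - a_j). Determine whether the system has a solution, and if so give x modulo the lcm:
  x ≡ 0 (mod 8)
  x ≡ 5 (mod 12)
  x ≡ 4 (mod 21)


Moduli 8, 12, 21 are not pairwise coprime, so CRT works modulo lcm(m_i) when all pairwise compatibility conditions hold.
Pairwise compatibility: gcd(m_i, m_j) must divide a_i - a_j for every pair.
Merge one congruence at a time:
  Start: x ≡ 0 (mod 8).
  Combine with x ≡ 5 (mod 12): gcd(8, 12) = 4, and 5 - 0 = 5 is NOT divisible by 4.
    ⇒ system is inconsistent (no integer solution).

No solution (the system is inconsistent).


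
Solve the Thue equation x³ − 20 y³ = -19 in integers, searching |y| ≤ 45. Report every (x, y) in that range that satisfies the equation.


The equation is x³ - 20y³ = -19. For fixed y, x³ = 20·y³ − 19, so a solution requires the RHS to be a perfect cube.
Strategy: iterate y from -45 to 45, compute RHS = 20·y³ − 19, and check whether it is a (positive or negative) perfect cube.
Check small values of y:
  y = 0: RHS = -19 is not a perfect cube.
  y = 1: RHS = 1 = (1)³ ⇒ x = 1 works.
  y = -1: RHS = -39 is not a perfect cube.
  y = 2: RHS = 141 is not a perfect cube.
  y = -2: RHS = -179 is not a perfect cube.
  y = 3: RHS = 521 is not a perfect cube.
  y = -3: RHS = -559 is not a perfect cube.
Continuing the search up to |y| = 45 finds no further solutions beyond those listed.
Collected solutions: (1, 1).

Solutions (with |y| ≤ 45): (1, 1).


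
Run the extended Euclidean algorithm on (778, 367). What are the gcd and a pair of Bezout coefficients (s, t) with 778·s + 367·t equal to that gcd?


Euclidean algorithm on (778, 367) — divide until remainder is 0:
  778 = 2 · 367 + 44
  367 = 8 · 44 + 15
  44 = 2 · 15 + 14
  15 = 1 · 14 + 1
  14 = 14 · 1 + 0
gcd(778, 367) = 1.
Track Bezout coefficients alongside the remainders: start with r₀ = 778 = a·1 + b·0 (s = 1, t = 0) and r₁ = 367 = a·0 + b·1 (s = 0, t = 1); each new remainder r_{k+1} = r_{k-1} − q_k·r_k inherits s_{k+1} = s_{k-1} − q_k·s_k, t_{k+1} = t_{k-1} − q_k·t_k, so r_k = a·s_k + b·t_k at every step:
  q = 2: r = 44, s = 1 − 2·0 = 1, t = 0 − 2·1 = -2  (check: 778·1 + 367·(-2) = 44)
  q = 8: r = 15, s = 0 − 8·1 = -8, t = 1 − 8·(-2) = 17  (check: 778·(-8) + 367·17 = 15)
  q = 2: r = 14, s = 1 − 2·(-8) = 17, t = -2 − 2·17 = -36  (check: 778·17 + 367·(-36) = 14)
  q = 1: r = 1, s = -8 − 1·17 = -25, t = 17 − 1·(-36) = 53  (check: 778·(-25) + 367·53 = 1)
The row with r = 1 (the gcd) gives the Bezout coefficients s = -25, t = 53.
Result: 778 · (-25) + 367 · (53) = 1.

gcd(778, 367) = 1; s = -25, t = 53 (check: 778·(-25) + 367·53 = 1).


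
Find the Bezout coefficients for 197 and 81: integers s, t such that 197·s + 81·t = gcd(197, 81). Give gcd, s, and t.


Euclidean algorithm on (197, 81) — divide until remainder is 0:
  197 = 2 · 81 + 35
  81 = 2 · 35 + 11
  35 = 3 · 11 + 2
  11 = 5 · 2 + 1
  2 = 2 · 1 + 0
gcd(197, 81) = 1.
Track Bezout coefficients alongside the remainders: start with r₀ = 197 = a·1 + b·0 (s = 1, t = 0) and r₁ = 81 = a·0 + b·1 (s = 0, t = 1); each new remainder r_{k+1} = r_{k-1} − q_k·r_k inherits s_{k+1} = s_{k-1} − q_k·s_k, t_{k+1} = t_{k-1} − q_k·t_k, so r_k = a·s_k + b·t_k at every step:
  q = 2: r = 35, s = 1 − 2·0 = 1, t = 0 − 2·1 = -2  (check: 197·1 + 81·(-2) = 35)
  q = 2: r = 11, s = 0 − 2·1 = -2, t = 1 − 2·(-2) = 5  (check: 197·(-2) + 81·5 = 11)
  q = 3: r = 2, s = 1 − 3·(-2) = 7, t = -2 − 3·5 = -17  (check: 197·7 + 81·(-17) = 2)
  q = 5: r = 1, s = -2 − 5·7 = -37, t = 5 − 5·(-17) = 90  (check: 197·(-37) + 81·90 = 1)
The row with r = 1 (the gcd) gives the Bezout coefficients s = -37, t = 90.
Result: 197 · (-37) + 81 · (90) = 1.

gcd(197, 81) = 1; s = -37, t = 90 (check: 197·(-37) + 81·90 = 1).


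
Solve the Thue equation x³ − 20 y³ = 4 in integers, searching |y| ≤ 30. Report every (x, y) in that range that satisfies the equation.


The equation is x³ - 20y³ = 4. For fixed y, x³ = 20·y³ + 4, so a solution requires the RHS to be a perfect cube.
Strategy: iterate y from -30 to 30, compute RHS = 20·y³ + 4, and check whether it is a (positive or negative) perfect cube.
Check small values of y:
  y = 0: RHS = 4 is not a perfect cube.
  y = 1: RHS = 24 is not a perfect cube.
  y = -1: RHS = -16 is not a perfect cube.
  y = 2: RHS = 164 is not a perfect cube.
  y = -2: RHS = -156 is not a perfect cube.
  y = 3: RHS = 544 is not a perfect cube.
  y = -3: RHS = -536 is not a perfect cube.
Continuing the search up to |y| = 30 finds no solutions either.
No (x, y) in the scanned range satisfies the equation.

No integer solutions with |y| ≤ 30.


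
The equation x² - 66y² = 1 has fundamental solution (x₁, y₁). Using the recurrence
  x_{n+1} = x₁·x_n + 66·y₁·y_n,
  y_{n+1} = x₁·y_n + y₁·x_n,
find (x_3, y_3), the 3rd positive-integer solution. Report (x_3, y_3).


Step 1: Find the fundamental solution (x₁, y₁) of x² - 66y² = 1.
  Expand √66 as a continued fraction. a₀ = ⌊√66⌋ = 8; iterate m_{k+1} = d_k·a_k − m_k, d_{k+1} = (66 − m_{k+1}²)/d_k, a_{k+1} = ⌊(a₀ + m_{k+1})/d_{k+1}⌋ (starting m₀ = 0, d₀ = 1), with convergents p_k = a_k·p_{k-1} + p_{k-2}, q_k = a_k·q_{k-1} + q_{k-2} (p₋₁ = 1, q₋₁ = 0):
  k = 0: a₀ = 8; p₀/q₀ = 8/1; p₀² − 66·q₀² = 64 − 66 = -2.
  k = 1: m = 8, d = 2, a = ⌊(8 + 8)/2⌋ = 8; p/q = (8·8 + 1)/(8·1 + 0) = 65/8; p² − 66·q² = 4225 − 4224 = 1.
  The first convergent with p² − 66·q² = 1 gives the fundamental solution (x₁, y₁) = (65, 8).
Step 2: Apply the recurrence (x_{n+1}, y_{n+1}) = (x₁x_n + 66y₁y_n, x₁y_n + y₁x_n) repeatedly.
  From (x_1, y_1) = (65, 8): x_2 = 65·65 + 66·8·8 = 8449; y_2 = 65·8 + 8·65 = 1040.
  From (x_2, y_2) = (8449, 1040): x_3 = 65·8449 + 66·8·1040 = 1098305; y_3 = 65·1040 + 8·8449 = 135192.
Step 3: Verify x_3² - 66·y_3² = 1206273873025 - 1206273873024 = 1 (should be 1). ✓

(x_1, y_1) = (65, 8); (x_3, y_3) = (1098305, 135192).


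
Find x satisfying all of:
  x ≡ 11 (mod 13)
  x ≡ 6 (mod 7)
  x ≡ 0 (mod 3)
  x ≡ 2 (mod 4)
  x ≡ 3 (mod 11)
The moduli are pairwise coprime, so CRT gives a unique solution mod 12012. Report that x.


Product of moduli M = 13 · 7 · 3 · 4 · 11 = 12012.
Merge one congruence at a time:
  Start: x ≡ 11 (mod 13).
  Combine with x ≡ 6 (mod 7); new modulus lcm = 91.
    Write x = 11 + 13·t and substitute into x ≡ 6 (mod 7): 13·t ≡ 6 − 11 = -5 (mod 7).
    Reduce coefficients mod 7: 6·t ≡ 2 (mod 7).
    The inverse of 6 mod 7 is 6 (since 6·6 = 36 = 5·7 + 1), so t ≡ 6·2 = 12 ≡ 5 (mod 7).
    Then x = 11 + 13·5 = 76, valid modulo lcm(13, 7) = 91: x ≡ 76 (mod 91).
  Combine with x ≡ 0 (mod 3); new modulus lcm = 273.
    Write x = 76 + 91·t and substitute into x ≡ 0 (mod 3): 91·t ≡ 0 − 76 = -76 (mod 3).
    Reduce coefficients mod 3: 1·t ≡ 2 (mod 3).
    So t ≡ 2 (mod 3).
    Then x = 76 + 91·2 = 258, valid modulo lcm(91, 3) = 273: x ≡ 258 (mod 273).
  Combine with x ≡ 2 (mod 4); new modulus lcm = 1092.
    Write x = 258 + 273·t and substitute into x ≡ 2 (mod 4): 273·t ≡ 2 − 258 = -256 (mod 4).
    Reduce coefficients mod 4: 1·t ≡ 0 (mod 4).
    So t ≡ 0 (mod 4).
    Then x = 258 + 273·0 = 258, valid modulo lcm(273, 4) = 1092: x ≡ 258 (mod 1092).
  Combine with x ≡ 3 (mod 11); new modulus lcm = 12012.
    Write x = 258 + 1092·t and substitute into x ≡ 3 (mod 11): 1092·t ≡ 3 − 258 = -255 (mod 11).
    Reduce coefficients mod 11: 3·t ≡ 9 (mod 11).
    The inverse of 3 mod 11 is 4 (since 3·4 = 12 = 1·11 + 1), so t ≡ 4·9 = 36 ≡ 3 (mod 11).
    Then x = 258 + 1092·3 = 3534, valid modulo lcm(1092, 11) = 12012: x ≡ 3534 (mod 12012).
Verify against each original: 3534 mod 13 = 11, 3534 mod 7 = 6, 3534 mod 3 = 0, 3534 mod 4 = 2, 3534 mod 11 = 3.

x ≡ 3534 (mod 12012).


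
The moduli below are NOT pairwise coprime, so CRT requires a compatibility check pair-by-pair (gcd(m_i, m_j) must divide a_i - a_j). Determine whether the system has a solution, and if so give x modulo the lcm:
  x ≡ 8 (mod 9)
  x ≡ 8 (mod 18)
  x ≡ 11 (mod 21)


Moduli 9, 18, 21 are not pairwise coprime, so CRT works modulo lcm(m_i) when all pairwise compatibility conditions hold.
Pairwise compatibility: gcd(m_i, m_j) must divide a_i - a_j for every pair.
Merge one congruence at a time:
  Start: x ≡ 8 (mod 9).
  Combine with x ≡ 8 (mod 18): gcd(9, 18) = 9; 8 - 8 = 0, which IS divisible by 9, so compatible.
    Write x = 8 + 9·t and substitute into x ≡ 8 (mod 18): 9·t ≡ 8 − 8 = 0 (mod 18).
    Divide the congruence (and modulus) by g = 9: 1·t ≡ 0 (mod 2).
    So t ≡ 0 (mod 2).
    Then x = 8 + 9·0 = 8, valid modulo lcm(9, 18) = 18: x ≡ 8 (mod 18).
  Combine with x ≡ 11 (mod 21): gcd(18, 21) = 3; 11 - 8 = 3, which IS divisible by 3, so compatible.
    Write x = 8 + 18·t and substitute into x ≡ 11 (mod 21): 18·t ≡ 11 − 8 = 3 (mod 21).
    Divide the congruence (and modulus) by g = 3: 6·t ≡ 1 (mod 7).
    The inverse of 6 mod 7 is 6 (since 6·6 = 36 = 5·7 + 1), so t ≡ 6·1 = 6 ≡ 6 (mod 7).
    Then x = 8 + 18·6 = 116, valid modulo lcm(18, 21) = 126: x ≡ 116 (mod 126).
Verify: 116 mod 9 = 8, 116 mod 18 = 8, 116 mod 21 = 11.

x ≡ 116 (mod 126).


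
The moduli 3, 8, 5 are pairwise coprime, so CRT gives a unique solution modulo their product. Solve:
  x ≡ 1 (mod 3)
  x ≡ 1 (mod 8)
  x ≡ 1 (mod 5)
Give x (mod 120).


Moduli 3, 8, 5 are pairwise coprime; by CRT there is a unique solution modulo M = 3 · 8 · 5 = 120.
Solve pairwise, accumulating the modulus:
  Start with x ≡ 1 (mod 3).
  Combine with x ≡ 1 (mod 8): since gcd(3, 8) = 1, we get a unique residue mod 24.
    Write x = 1 + 3·t and substitute into x ≡ 1 (mod 8): 3·t ≡ 1 − 1 = 0 (mod 8).
    The inverse of 3 mod 8 is 3 (since 3·3 = 9 = 1·8 + 1), so t ≡ 3·0 = 0 ≡ 0 (mod 8).
    Then x = 1 + 3·0 = 1, valid modulo lcm(3, 8) = 24: x ≡ 1 (mod 24).
  Combine with x ≡ 1 (mod 5): since gcd(24, 5) = 1, we get a unique residue mod 120.
    Write x = 1 + 24·t and substitute into x ≡ 1 (mod 5): 24·t ≡ 1 − 1 = 0 (mod 5).
    Reduce coefficients mod 5: 4·t ≡ 0 (mod 5).
    The inverse of 4 mod 5 is 4 (since 4·4 = 16 = 3·5 + 1), so t ≡ 4·0 = 0 ≡ 0 (mod 5).
    Then x = 1 + 24·0 = 1, valid modulo lcm(24, 5) = 120: x ≡ 1 (mod 120).
Verify: 1 mod 3 = 1 ✓, 1 mod 8 = 1 ✓, 1 mod 5 = 1 ✓.

x ≡ 1 (mod 120).


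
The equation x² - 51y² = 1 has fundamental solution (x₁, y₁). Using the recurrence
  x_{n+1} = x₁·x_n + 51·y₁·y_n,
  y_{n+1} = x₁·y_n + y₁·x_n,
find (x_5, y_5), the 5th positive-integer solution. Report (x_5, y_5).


Step 1: Find the fundamental solution (x₁, y₁) of x² - 51y² = 1.
  Expand √51 as a continued fraction. a₀ = ⌊√51⌋ = 7; iterate m_{k+1} = d_k·a_k − m_k, d_{k+1} = (51 − m_{k+1}²)/d_k, a_{k+1} = ⌊(a₀ + m_{k+1})/d_{k+1}⌋ (starting m₀ = 0, d₀ = 1), with convergents p_k = a_k·p_{k-1} + p_{k-2}, q_k = a_k·q_{k-1} + q_{k-2} (p₋₁ = 1, q₋₁ = 0):
  k = 0: a₀ = 7; p₀/q₀ = 7/1; p₀² − 51·q₀² = 49 − 51 = -2.
  k = 1: m = 7, d = 2, a = ⌊(7 + 7)/2⌋ = 7; p/q = (7·7 + 1)/(7·1 + 0) = 50/7; p² − 51·q² = 2500 − 2499 = 1.
  The first convergent with p² − 51·q² = 1 gives the fundamental solution (x₁, y₁) = (50, 7).
Step 2: Apply the recurrence (x_{n+1}, y_{n+1}) = (x₁x_n + 51y₁y_n, x₁y_n + y₁x_n) repeatedly.
  From (x_1, y_1) = (50, 7): x_2 = 50·50 + 51·7·7 = 4999; y_2 = 50·7 + 7·50 = 700.
  From (x_2, y_2) = (4999, 700): x_3 = 50·4999 + 51·7·700 = 499850; y_3 = 50·700 + 7·4999 = 69993.
  From (x_3, y_3) = (499850, 69993): x_4 = 50·499850 + 51·7·69993 = 49980001; y_4 = 50·69993 + 7·499850 = 6998600.
  From (x_4, y_4) = (49980001, 6998600): x_5 = 50·49980001 + 51·7·6998600 = 4997500250; y_5 = 50·6998600 + 7·49980001 = 699790007.
Step 3: Verify x_5² - 51·y_5² = 24975008748750062500 - 24975008748750062499 = 1 (should be 1). ✓

(x_1, y_1) = (50, 7); (x_5, y_5) = (4997500250, 699790007).


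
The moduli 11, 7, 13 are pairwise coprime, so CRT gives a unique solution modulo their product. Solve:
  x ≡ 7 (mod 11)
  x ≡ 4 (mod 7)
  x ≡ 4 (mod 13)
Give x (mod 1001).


Moduli 11, 7, 13 are pairwise coprime; by CRT there is a unique solution modulo M = 11 · 7 · 13 = 1001.
Solve pairwise, accumulating the modulus:
  Start with x ≡ 7 (mod 11).
  Combine with x ≡ 4 (mod 7): since gcd(11, 7) = 1, we get a unique residue mod 77.
    Write x = 7 + 11·t and substitute into x ≡ 4 (mod 7): 11·t ≡ 4 − 7 = -3 (mod 7).
    Reduce coefficients mod 7: 4·t ≡ 4 (mod 7).
    The inverse of 4 mod 7 is 2 (since 4·2 = 8 = 1·7 + 1), so t ≡ 2·4 = 8 ≡ 1 (mod 7).
    Then x = 7 + 11·1 = 18, valid modulo lcm(11, 7) = 77: x ≡ 18 (mod 77).
  Combine with x ≡ 4 (mod 13): since gcd(77, 13) = 1, we get a unique residue mod 1001.
    Write x = 18 + 77·t and substitute into x ≡ 4 (mod 13): 77·t ≡ 4 − 18 = -14 (mod 13).
    Reduce coefficients mod 13: 12·t ≡ 12 (mod 13).
    The inverse of 12 mod 13 is 12 (since 12·12 = 144 = 11·13 + 1), so t ≡ 12·12 = 144 ≡ 1 (mod 13).
    Then x = 18 + 77·1 = 95, valid modulo lcm(77, 13) = 1001: x ≡ 95 (mod 1001).
Verify: 95 mod 11 = 7 ✓, 95 mod 7 = 4 ✓, 95 mod 13 = 4 ✓.

x ≡ 95 (mod 1001).
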